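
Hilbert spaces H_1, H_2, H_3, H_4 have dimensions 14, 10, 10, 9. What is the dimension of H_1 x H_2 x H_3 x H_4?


dim(H_1 x H_2 x H_3 x H_4) = 14 * 10 * 10 * 9
= 140 * 10 * 9
= 1400 * 9
= 12600

12600


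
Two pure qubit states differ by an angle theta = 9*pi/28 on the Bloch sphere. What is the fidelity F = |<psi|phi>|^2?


For states separated by angle theta on Bloch sphere:
F = cos^2(theta/2)
theta = 9*pi/28 = 1.0098
theta/2 = 0.5049
cos(theta/2) = 0.8752
F = 0.7660

0.7660


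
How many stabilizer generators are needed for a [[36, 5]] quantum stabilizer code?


For an [[n,k]] stabilizer code:
Number of stabilizer generators = n - k
= 36 - 5
= 31

31


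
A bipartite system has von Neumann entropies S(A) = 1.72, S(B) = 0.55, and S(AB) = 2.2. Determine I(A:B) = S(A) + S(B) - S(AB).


I(A:B) = S(A) + S(B) - S(AB)
= 1.72 + 0.55 - 2.2
= 0.0700

0.0700


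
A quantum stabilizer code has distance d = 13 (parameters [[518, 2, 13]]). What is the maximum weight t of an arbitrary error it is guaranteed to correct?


Code parameters: [[518, 2, 13]], distance d = 13.
Number of correctable errors = floor((d-1)/2)
= floor((13 - 1)/2)
= floor(12/2)
= 6

6


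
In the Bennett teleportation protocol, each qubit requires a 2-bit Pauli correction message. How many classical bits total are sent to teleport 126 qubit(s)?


Quantum teleportation requires 2 classical bits per qubit teleported.
126 qubit(s) -> 2 * 126 = 252 classical bits

252


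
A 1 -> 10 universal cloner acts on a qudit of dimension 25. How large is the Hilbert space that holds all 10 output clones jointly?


Output space = H^(tensor 10) where dim(H) = 25
dim = 25^10
= 625 (after 2 factors)
= 15625 (after 3 factors)
= 390625 (after 4 factors)
= 9765625 (after 5 factors)
= 244140625 (after 6 factors)
= 6103515625 (after 7 factors)
= 152587890625 (after 8 factors)
= 3814697265625 (after 9 factors)
= 95367431640625 (after 10 factors)
= 95367431640625

95367431640625


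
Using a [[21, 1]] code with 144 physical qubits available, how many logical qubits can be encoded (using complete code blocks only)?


Each code block uses 21 physical qubits for 1 logical qubit(s).
Number of complete blocks = floor(144 / 21) = 6
Logical qubits = 6 * 1
= 6

6


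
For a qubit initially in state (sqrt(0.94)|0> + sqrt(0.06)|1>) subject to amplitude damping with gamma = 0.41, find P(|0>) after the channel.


For amplitude damping with parameter gamma on state sqrt(a)|0> + sqrt(b)|1>:
alpha^2 = 0.94, beta^2 = 0.06
P(|0>) = alpha^2 + gamma * beta^2
= 0.94 + 0.41 * 0.06
= 0.94 + 0.0246
= 0.9646

0.9646


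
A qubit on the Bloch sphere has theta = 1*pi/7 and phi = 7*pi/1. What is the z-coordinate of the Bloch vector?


theta = 0.4488, phi = 21.9911
r_z = cos(theta) = 0.9010

0.9010


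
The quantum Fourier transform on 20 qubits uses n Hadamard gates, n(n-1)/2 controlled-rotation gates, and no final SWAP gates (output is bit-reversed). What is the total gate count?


Hadamard gates: 20
Controlled rotations: n*(n-1)/2 = 20*19/2 = 190
SWAP gates: 0 (omitted)
Total = 20 + 190
= 210

210


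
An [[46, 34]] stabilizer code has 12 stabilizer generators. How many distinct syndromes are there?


Each stabilizer generator gives a binary (+1 or -1) measurement outcome.
With 12 independent generators:
Total syndromes = 2^12
= 4096

4096


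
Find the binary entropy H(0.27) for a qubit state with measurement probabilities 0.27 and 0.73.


S = -p*log2(p) - (1-p)*log2(1-p)
p = 0.2700, 1-p = 0.7300
= -0.2700 * log2(0.2700) - 0.7300 * log2(0.7300)
= -(-0.5100) - (-0.3314)
= 0.8415

0.8415


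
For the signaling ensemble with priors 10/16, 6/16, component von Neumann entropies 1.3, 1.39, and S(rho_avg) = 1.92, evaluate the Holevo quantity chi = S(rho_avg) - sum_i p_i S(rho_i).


chi = S(rho) - sum_i p_i * S(rho_i)
Weighted entropy = 10/16 * 1.3 + 6/16 * 1.39
= 1.3337
chi = 1.92 - 1.3337
= 0.5862

0.5862


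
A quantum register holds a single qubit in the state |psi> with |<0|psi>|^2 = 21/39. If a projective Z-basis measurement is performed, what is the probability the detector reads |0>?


|alpha|^2 = 21/39 = 0.5385
|beta|^2 = 1 - 21/39 = 18/39 = 0.4615
P(|0>) = |alpha|^2 = 0.5385

0.5385


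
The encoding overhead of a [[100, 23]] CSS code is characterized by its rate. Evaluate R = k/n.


Code rate R = k/n
= 23/100
= 0.2300

0.2300


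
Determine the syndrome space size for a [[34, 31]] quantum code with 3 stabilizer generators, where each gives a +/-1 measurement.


Each stabilizer generator gives a binary (+1 or -1) measurement outcome.
With 3 independent generators:
Total syndromes = 2^3
= 8

8


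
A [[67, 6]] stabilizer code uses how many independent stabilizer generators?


For an [[n,k]] stabilizer code:
Number of stabilizer generators = n - k
= 67 - 6
= 61

61


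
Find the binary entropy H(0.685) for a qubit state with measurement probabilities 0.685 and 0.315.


S = -p*log2(p) - (1-p)*log2(1-p)
p = 0.6850, 1-p = 0.3150
= -0.6850 * log2(0.6850) - 0.3150 * log2(0.3150)
= -(-0.3739) - (-0.5250)
= 0.8989

0.8989


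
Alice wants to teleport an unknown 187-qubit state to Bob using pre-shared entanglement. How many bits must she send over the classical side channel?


Quantum teleportation requires 2 classical bits per qubit teleported.
187 qubit(s) -> 2 * 187 = 374 classical bits

374


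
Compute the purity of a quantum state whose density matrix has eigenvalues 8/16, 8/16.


tr(rho^2) = sum of eigenvalues squared
= (8/16)^2 + (8/16)^2
= (64 + 64) / 256
= 128/256
= 0.5000

0.5000


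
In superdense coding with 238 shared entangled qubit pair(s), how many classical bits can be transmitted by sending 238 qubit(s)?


Superdense coding allows 2 classical bits per shared entangled pair.
238 pair(s) -> 2 * 238 = 476 classical bits

476


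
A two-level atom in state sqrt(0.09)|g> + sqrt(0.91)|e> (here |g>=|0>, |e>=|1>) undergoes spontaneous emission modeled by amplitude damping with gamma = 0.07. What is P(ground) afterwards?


For amplitude damping with parameter gamma on state sqrt(a)|0> + sqrt(b)|1>:
alpha^2 = 0.09, beta^2 = 0.91
P(|0>) = alpha^2 + gamma * beta^2
= 0.09 + 0.07 * 0.91
= 0.09 + 0.0637
= 0.1537

0.1537


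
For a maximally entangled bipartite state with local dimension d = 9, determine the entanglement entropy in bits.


For a maximally entangled state in d x d:
S = log2(d) = log2(9)
= 3.1699

3.1699


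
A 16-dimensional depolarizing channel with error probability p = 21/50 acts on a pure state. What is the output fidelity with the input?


F = (1-p) + p/d
= (1 - 0.4200) + 0.4200/16
= 0.5800 + 0.0262
= 0.6063

0.6063


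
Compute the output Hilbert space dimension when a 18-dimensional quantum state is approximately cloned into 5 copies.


Output space = H^(tensor 5) where dim(H) = 18
dim = 18^5
= 324 (after 2 factors)
= 5832 (after 3 factors)
= 104976 (after 4 factors)
= 1889568 (after 5 factors)
= 1889568

1889568


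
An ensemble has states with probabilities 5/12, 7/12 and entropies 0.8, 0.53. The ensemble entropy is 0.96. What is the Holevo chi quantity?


chi = S(rho) - sum_i p_i * S(rho_i)
Weighted entropy = 5/12 * 0.8 + 7/12 * 0.53
= 0.6425
chi = 0.96 - 0.6425
= 0.3175

0.3175


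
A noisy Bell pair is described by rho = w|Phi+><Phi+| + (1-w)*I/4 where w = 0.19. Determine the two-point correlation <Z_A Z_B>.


|Phi+> = (|00> + |11>)/sqrt(2)
For the pure Bell state, <Z_A Z_B> = +1 (Bell-state Pauli correlator).
The maximally-mixed part I/4 has tr(I/4 * P tensor P) = 0 for any traceless Pauli P.
So <Z_A Z_B>_rho = w * (+1) + (1 - w) * 0
= 0.19 * (+1)
= 0.1900

0.1900


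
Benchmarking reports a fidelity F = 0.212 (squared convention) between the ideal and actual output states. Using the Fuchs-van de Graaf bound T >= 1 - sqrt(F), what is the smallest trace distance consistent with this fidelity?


Fuchs-van de Graaf (squared-fidelity convention): 1 - sqrt(F) <= T <= sqrt(1 - F).
Lower bound: T >= 1 - sqrt(F)
sqrt(F) = sqrt(0.212) = 0.4604
T >= 1 - 0.4604
T >= 0.5396

0.5396


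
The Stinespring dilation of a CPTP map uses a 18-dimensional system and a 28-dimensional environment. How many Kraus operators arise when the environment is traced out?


Tracing out the environment in an orthonormal basis {|i>_E} gives Kraus operators K_i = <i|_E U |0>_E.
Number of Kraus operators = dim(H_env) = d_env
= 28

28


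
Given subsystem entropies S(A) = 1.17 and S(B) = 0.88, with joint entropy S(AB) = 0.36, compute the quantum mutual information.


I(A:B) = S(A) + S(B) - S(AB)
= 1.17 + 0.88 - 0.36
= 1.6900

1.6900


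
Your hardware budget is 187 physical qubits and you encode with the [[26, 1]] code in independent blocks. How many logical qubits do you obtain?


Each code block uses 26 physical qubits for 1 logical qubit(s).
Number of complete blocks = floor(187 / 26) = 7
Logical qubits = 7 * 1
= 7

7


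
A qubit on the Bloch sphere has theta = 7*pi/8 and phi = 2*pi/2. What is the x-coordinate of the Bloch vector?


theta = 2.7489, phi = 3.1416
r_x = sin(theta)*cos(phi) = 0.3827 * -1.0000
r_x = -0.3827

-0.3827


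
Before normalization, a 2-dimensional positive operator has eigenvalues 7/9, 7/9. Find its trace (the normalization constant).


tr(M) = sum of eigenvalues
= 7/9 + 7/9
= 14/9
= 1.5556

1.5556


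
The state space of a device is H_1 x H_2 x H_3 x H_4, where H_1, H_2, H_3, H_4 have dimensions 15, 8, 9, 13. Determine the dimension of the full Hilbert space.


dim(H_1 x H_2 x H_3 x H_4) = 15 * 8 * 9 * 13
= 120 * 9 * 13
= 1080 * 13
= 14040

14040


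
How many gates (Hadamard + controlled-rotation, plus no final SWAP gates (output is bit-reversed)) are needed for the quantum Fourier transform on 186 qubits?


Hadamard gates: 186
Controlled rotations: n*(n-1)/2 = 186*185/2 = 17205
SWAP gates: 0 (omitted)
Total = 186 + 17205
= 17391

17391


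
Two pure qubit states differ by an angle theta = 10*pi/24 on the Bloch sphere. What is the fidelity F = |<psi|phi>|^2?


For states separated by angle theta on Bloch sphere:
F = cos^2(theta/2)
theta = 10*pi/24 = 1.3090
theta/2 = 0.6545
cos(theta/2) = 0.7934
F = 0.6294

0.6294


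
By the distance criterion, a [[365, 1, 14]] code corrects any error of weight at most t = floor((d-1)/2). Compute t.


Code parameters: [[365, 1, 14]], distance d = 14.
Number of correctable errors = floor((d-1)/2)
= floor((14 - 1)/2)
= floor(13/2)
= 6

6


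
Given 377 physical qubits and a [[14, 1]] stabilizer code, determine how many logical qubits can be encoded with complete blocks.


Each code block uses 14 physical qubits for 1 logical qubit(s).
Number of complete blocks = floor(377 / 14) = 26
Logical qubits = 26 * 1
= 26

26


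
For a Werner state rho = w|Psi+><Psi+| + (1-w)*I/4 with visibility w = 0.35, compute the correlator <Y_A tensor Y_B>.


|Psi+> = (|01> + |10>)/sqrt(2)
For the pure Bell state, <Y_A Y_B> = +1 (Bell-state Pauli correlator).
The maximally-mixed part I/4 has tr(I/4 * P tensor P) = 0 for any traceless Pauli P.
So <Y_A Y_B>_rho = w * (+1) + (1 - w) * 0
= 0.35 * (+1)
= 0.3500

0.3500


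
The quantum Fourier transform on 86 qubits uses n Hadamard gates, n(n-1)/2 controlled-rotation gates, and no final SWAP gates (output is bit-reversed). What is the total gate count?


Hadamard gates: 86
Controlled rotations: n*(n-1)/2 = 86*85/2 = 3655
SWAP gates: 0 (omitted)
Total = 86 + 3655
= 3741

3741


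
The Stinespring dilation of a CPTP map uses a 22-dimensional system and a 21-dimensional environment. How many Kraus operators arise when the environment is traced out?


Tracing out the environment in an orthonormal basis {|i>_E} gives Kraus operators K_i = <i|_E U |0>_E.
Number of Kraus operators = dim(H_env) = d_env
= 21

21


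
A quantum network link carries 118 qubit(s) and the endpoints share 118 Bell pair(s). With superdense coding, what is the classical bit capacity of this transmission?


Superdense coding allows 2 classical bits per shared entangled pair.
118 pair(s) -> 2 * 118 = 236 classical bits

236


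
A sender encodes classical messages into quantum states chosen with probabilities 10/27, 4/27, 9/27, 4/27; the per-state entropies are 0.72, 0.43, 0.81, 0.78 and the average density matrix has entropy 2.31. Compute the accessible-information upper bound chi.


chi = S(rho) - sum_i p_i * S(rho_i)
Weighted entropy = 10/27 * 0.72 + 4/27 * 0.43 + 9/27 * 0.81 + 4/27 * 0.78
= 0.7159
chi = 2.31 - 0.7159
= 1.5941

1.5941


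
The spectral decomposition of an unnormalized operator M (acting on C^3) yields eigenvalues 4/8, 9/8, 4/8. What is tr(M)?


tr(M) = sum of eigenvalues
= 4/8 + 9/8 + 4/8
= 17/8
= 2.1250

2.1250


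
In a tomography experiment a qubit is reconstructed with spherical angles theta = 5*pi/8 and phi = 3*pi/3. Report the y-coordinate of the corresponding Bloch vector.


theta = 1.9635, phi = 3.1416
r_y = sin(theta)*sin(phi) = 0.9239 * 0.0000
r_y = 0.0000

0.0000


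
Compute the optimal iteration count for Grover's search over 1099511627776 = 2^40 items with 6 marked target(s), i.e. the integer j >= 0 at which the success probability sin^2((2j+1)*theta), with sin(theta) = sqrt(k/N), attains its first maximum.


After j Grover iterations the success probability is P(j) = sin^2((2j+1)*theta), where sin(theta) = sqrt(k/N).
N = 2^40 = 1099511627776, k = 6
sin(theta) = sqrt(k/N) = 2.336015456e-06
theta = arcsin(sqrt(k/N)) = 2.336015456e-06 rad
P(j) reaches its first maximum when (2j+1)*theta is as close as possible to pi/2, i.e. j = round(pi/(4*theta) - 1/2).
pi/(4*theta) - 1/2 = 336212.2427
(For comparison, the common estimate pi/4 * sqrt(N/k) = 336212.7427; the exact maximiser is used here.)
Optimal iterations = 336212

336212


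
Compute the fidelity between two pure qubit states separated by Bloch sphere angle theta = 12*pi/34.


For states separated by angle theta on Bloch sphere:
F = cos^2(theta/2)
theta = 12*pi/34 = 1.1088
theta/2 = 0.5544
cos(theta/2) = 0.8502
F = 0.7229

0.7229


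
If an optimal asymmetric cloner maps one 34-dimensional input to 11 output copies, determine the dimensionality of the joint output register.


Output space = H^(tensor 11) where dim(H) = 34
dim = 34^11
= 1156 (after 2 factors)
= 39304 (after 3 factors)
= 1336336 (after 4 factors)
= 45435424 (after 5 factors)
= 1544804416 (after 6 factors)
= 52523350144 (after 7 factors)
= 1785793904896 (after 8 factors)
= 60716992766464 (after 9 factors)
= 2064377754059776 (after 10 factors)
= 70188843638032384 (after 11 factors)
= 70188843638032384

70188843638032384


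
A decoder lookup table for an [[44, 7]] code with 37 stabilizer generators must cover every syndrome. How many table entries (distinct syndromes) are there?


Each stabilizer generator gives a binary (+1 or -1) measurement outcome.
With 37 independent generators:
Total syndromes = 2^37
= 137438953472

137438953472


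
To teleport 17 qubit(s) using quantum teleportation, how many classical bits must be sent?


Quantum teleportation requires 2 classical bits per qubit teleported.
17 qubit(s) -> 2 * 17 = 34 classical bits

34


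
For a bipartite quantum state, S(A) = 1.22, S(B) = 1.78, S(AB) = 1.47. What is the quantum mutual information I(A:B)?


I(A:B) = S(A) + S(B) - S(AB)
= 1.22 + 1.78 - 1.47
= 1.5300

1.5300


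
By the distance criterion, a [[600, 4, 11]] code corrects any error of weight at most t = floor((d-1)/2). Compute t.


Code parameters: [[600, 4, 11]], distance d = 11.
Number of correctable errors = floor((d-1)/2)
= floor((11 - 1)/2)
= floor(10/2)
= 5

5


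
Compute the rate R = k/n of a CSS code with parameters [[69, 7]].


Code rate R = k/n
= 7/69
= 0.1014

0.1014


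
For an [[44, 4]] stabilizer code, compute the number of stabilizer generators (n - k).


For an [[n,k]] stabilizer code:
Number of stabilizer generators = n - k
= 44 - 4
= 40

40


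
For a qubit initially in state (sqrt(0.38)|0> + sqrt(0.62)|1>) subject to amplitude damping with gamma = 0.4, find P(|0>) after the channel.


For amplitude damping with parameter gamma on state sqrt(a)|0> + sqrt(b)|1>:
alpha^2 = 0.38, beta^2 = 0.62
P(|0>) = alpha^2 + gamma * beta^2
= 0.38 + 0.4 * 0.62
= 0.38 + 0.2480
= 0.6280

0.6280


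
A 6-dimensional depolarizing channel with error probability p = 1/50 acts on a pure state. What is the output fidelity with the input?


F = (1-p) + p/d
= (1 - 0.0200) + 0.0200/6
= 0.9800 + 0.0033
= 0.9833

0.9833


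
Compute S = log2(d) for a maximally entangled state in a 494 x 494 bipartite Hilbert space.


For a maximally entangled state in d x d:
S = log2(d) = log2(494)
= 8.9484

8.9484


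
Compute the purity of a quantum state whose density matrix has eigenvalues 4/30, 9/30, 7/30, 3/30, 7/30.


tr(rho^2) = sum of eigenvalues squared
= (4/30)^2 + (9/30)^2 + (7/30)^2 + (3/30)^2 + (7/30)^2
= (16 + 81 + 49 + 9 + 49) / 900
= 204/900
= 0.2267

0.2267


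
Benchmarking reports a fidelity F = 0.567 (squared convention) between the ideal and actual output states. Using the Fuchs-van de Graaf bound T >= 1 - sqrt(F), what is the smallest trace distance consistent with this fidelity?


Fuchs-van de Graaf (squared-fidelity convention): 1 - sqrt(F) <= T <= sqrt(1 - F).
Lower bound: T >= 1 - sqrt(F)
sqrt(F) = sqrt(0.567) = 0.7530
T >= 1 - 0.7530
T >= 0.2470

0.2470


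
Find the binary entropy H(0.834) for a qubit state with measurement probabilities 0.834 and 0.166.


S = -p*log2(p) - (1-p)*log2(1-p)
p = 0.8340, 1-p = 0.1660
= -0.8340 * log2(0.8340) - 0.1660 * log2(0.1660)
= -(-0.2184) - (-0.4301)
= 0.6485

0.6485


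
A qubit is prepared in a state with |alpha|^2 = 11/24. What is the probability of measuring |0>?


|alpha|^2 = 11/24 = 0.4583
|beta|^2 = 1 - 11/24 = 13/24 = 0.5417
P(|0>) = |alpha|^2 = 0.4583

0.4583


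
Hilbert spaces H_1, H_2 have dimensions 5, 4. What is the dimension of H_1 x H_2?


dim(H_1 x H_2) = 5 * 4
= 20

20


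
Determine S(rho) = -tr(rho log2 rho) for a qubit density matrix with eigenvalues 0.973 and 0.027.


S = -p*log2(p) - (1-p)*log2(1-p)
p = 0.9730, 1-p = 0.0270
= -0.9730 * log2(0.9730) - 0.0270 * log2(0.0270)
= -(-0.0384) - (-0.1407)
= 0.1791

0.1791


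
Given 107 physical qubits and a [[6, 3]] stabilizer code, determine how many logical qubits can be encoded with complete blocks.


Each code block uses 6 physical qubits for 3 logical qubit(s).
Number of complete blocks = floor(107 / 6) = 17
Logical qubits = 17 * 3
= 51

51


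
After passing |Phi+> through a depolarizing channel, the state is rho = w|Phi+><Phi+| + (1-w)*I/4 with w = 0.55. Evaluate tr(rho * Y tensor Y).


|Phi+> = (|00> + |11>)/sqrt(2)
For the pure Bell state, <Y_A Y_B> = -1 (Bell-state Pauli correlator).
The maximally-mixed part I/4 has tr(I/4 * P tensor P) = 0 for any traceless Pauli P.
So <Y_A Y_B>_rho = w * (-1) + (1 - w) * 0
= 0.55 * (-1)
= -0.5500

-0.5500


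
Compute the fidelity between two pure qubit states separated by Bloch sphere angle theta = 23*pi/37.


For states separated by angle theta on Bloch sphere:
F = cos^2(theta/2)
theta = 23*pi/37 = 1.9529
theta/2 = 0.9764
cos(theta/2) = 0.5600
F = 0.3136

0.3136


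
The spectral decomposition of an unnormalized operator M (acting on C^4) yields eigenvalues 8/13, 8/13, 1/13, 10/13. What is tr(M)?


tr(M) = sum of eigenvalues
= 8/13 + 8/13 + 1/13 + 10/13
= 27/13
= 2.0769

2.0769


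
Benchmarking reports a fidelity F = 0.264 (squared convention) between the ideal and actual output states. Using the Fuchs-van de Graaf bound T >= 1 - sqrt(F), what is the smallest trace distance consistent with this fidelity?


Fuchs-van de Graaf (squared-fidelity convention): 1 - sqrt(F) <= T <= sqrt(1 - F).
Lower bound: T >= 1 - sqrt(F)
sqrt(F) = sqrt(0.264) = 0.5138
T >= 1 - 0.5138
T >= 0.4862

0.4862


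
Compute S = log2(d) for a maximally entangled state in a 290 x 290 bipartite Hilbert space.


For a maximally entangled state in d x d:
S = log2(d) = log2(290)
= 8.1799

8.1799


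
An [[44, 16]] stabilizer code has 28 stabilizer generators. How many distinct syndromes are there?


Each stabilizer generator gives a binary (+1 or -1) measurement outcome.
With 28 independent generators:
Total syndromes = 2^28
= 268435456

268435456


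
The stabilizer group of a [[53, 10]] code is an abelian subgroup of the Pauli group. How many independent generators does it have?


For an [[n,k]] stabilizer code:
Number of stabilizer generators = n - k
= 53 - 10
= 43

43


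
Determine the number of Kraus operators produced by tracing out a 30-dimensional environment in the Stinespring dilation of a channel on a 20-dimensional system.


Tracing out the environment in an orthonormal basis {|i>_E} gives Kraus operators K_i = <i|_E U |0>_E.
Number of Kraus operators = dim(H_env) = d_env
= 30

30


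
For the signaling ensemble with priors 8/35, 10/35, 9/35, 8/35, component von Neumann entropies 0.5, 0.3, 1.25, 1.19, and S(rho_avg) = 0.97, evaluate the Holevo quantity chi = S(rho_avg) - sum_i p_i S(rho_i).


chi = S(rho) - sum_i p_i * S(rho_i)
Weighted entropy = 8/35 * 0.5 + 10/35 * 0.3 + 9/35 * 1.25 + 8/35 * 1.19
= 0.7934
chi = 0.97 - 0.7934
= 0.1766

0.1766


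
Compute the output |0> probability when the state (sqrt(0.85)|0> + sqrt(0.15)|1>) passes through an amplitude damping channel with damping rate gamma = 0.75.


For amplitude damping with parameter gamma on state sqrt(a)|0> + sqrt(b)|1>:
alpha^2 = 0.85, beta^2 = 0.15
P(|0>) = alpha^2 + gamma * beta^2
= 0.85 + 0.75 * 0.15
= 0.85 + 0.1125
= 0.9625

0.9625


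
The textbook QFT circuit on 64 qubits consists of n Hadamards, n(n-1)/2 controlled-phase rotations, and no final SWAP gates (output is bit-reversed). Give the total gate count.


Hadamard gates: 64
Controlled rotations: n*(n-1)/2 = 64*63/2 = 2016
SWAP gates: 0 (omitted)
Total = 64 + 2016
= 2080

2080


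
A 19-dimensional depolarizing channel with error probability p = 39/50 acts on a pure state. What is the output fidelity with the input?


F = (1-p) + p/d
= (1 - 0.7800) + 0.7800/19
= 0.2200 + 0.0411
= 0.2611

0.2611


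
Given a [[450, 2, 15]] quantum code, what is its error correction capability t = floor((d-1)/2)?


Code parameters: [[450, 2, 15]], distance d = 15.
Number of correctable errors = floor((d-1)/2)
= floor((15 - 1)/2)
= floor(14/2)
= 7

7


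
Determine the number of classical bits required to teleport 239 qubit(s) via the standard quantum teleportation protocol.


Quantum teleportation requires 2 classical bits per qubit teleported.
239 qubit(s) -> 2 * 239 = 478 classical bits

478


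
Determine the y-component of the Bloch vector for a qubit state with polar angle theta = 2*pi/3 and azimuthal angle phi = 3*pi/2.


theta = 2.0944, phi = 4.7124
r_y = sin(theta)*sin(phi) = 0.8660 * -1.0000
r_y = -0.8660

-0.8660


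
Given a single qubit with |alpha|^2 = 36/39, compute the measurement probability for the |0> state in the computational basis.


|alpha|^2 = 36/39 = 0.9231
|beta|^2 = 1 - 36/39 = 3/39 = 0.0769
P(|0>) = |alpha|^2 = 0.9231

0.9231


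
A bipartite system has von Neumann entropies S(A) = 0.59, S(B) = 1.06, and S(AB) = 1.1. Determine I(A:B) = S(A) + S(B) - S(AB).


I(A:B) = S(A) + S(B) - S(AB)
= 0.59 + 1.06 - 1.1
= 0.5500

0.5500


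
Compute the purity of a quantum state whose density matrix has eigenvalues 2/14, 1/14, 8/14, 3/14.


tr(rho^2) = sum of eigenvalues squared
= (2/14)^2 + (1/14)^2 + (8/14)^2 + (3/14)^2
= (4 + 1 + 64 + 9) / 196
= 78/196
= 0.3980

0.3980


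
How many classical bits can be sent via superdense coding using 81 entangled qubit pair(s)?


Superdense coding allows 2 classical bits per shared entangled pair.
81 pair(s) -> 2 * 81 = 162 classical bits

162


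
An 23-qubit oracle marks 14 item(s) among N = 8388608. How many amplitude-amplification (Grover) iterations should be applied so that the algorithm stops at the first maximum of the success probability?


After j Grover iterations the success probability is P(j) = sin^2((2j+1)*theta), where sin(theta) = sqrt(k/N).
N = 2^23 = 8388608, k = 14
sin(theta) = sqrt(k/N) = 0.001291870757
theta = arcsin(sqrt(k/N)) = 0.001291871117 rad
P(j) reaches its first maximum when (2j+1)*theta is as close as possible to pi/2, i.e. j = round(pi/(4*theta) - 1/2).
pi/(4*theta) - 1/2 = 607.4540
(For comparison, the common estimate pi/4 * sqrt(N/k) = 607.9541; the exact maximiser is used here.)
Optimal iterations = 607

607


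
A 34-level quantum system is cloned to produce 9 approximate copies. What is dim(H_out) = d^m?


Output space = H^(tensor 9) where dim(H) = 34
dim = 34^9
= 1156 (after 2 factors)
= 39304 (after 3 factors)
= 1336336 (after 4 factors)
= 45435424 (after 5 factors)
= 1544804416 (after 6 factors)
= 52523350144 (after 7 factors)
= 1785793904896 (after 8 factors)
= 60716992766464 (after 9 factors)
= 60716992766464

60716992766464


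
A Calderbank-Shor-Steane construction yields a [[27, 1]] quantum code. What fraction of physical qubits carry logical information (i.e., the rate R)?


Code rate R = k/n
= 1/27
= 0.0370

0.0370


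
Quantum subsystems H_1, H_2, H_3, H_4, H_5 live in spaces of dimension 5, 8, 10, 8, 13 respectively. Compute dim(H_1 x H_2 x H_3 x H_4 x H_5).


dim(H_1 x H_2 x H_3 x H_4 x H_5) = 5 * 8 * 10 * 8 * 13
= 40 * 10 * 8 * 13
= 400 * 8 * 13
= 3200 * 13
= 41600

41600


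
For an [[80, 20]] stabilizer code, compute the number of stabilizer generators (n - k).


For an [[n,k]] stabilizer code:
Number of stabilizer generators = n - k
= 80 - 20
= 60

60


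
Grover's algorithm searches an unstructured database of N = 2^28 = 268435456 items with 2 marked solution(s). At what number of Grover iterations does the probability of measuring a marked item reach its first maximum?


After j Grover iterations the success probability is P(j) = sin^2((2j+1)*theta), where sin(theta) = sqrt(k/N).
N = 2^28 = 268435456, k = 2
sin(theta) = sqrt(k/N) = 8.631674575e-05
theta = arcsin(sqrt(k/N)) = 8.631674586e-05 rad
P(j) reaches its first maximum when (2j+1)*theta is as close as possible to pi/2, i.e. j = round(pi/(4*theta) - 1/2).
pi/(4*theta) - 1/2 = 9098.5242
(For comparison, the common estimate pi/4 * sqrt(N/k) = 9099.0243; the exact maximiser is used here.)
Optimal iterations = 9099

9099


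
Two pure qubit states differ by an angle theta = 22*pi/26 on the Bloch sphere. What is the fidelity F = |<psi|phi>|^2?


For states separated by angle theta on Bloch sphere:
F = cos^2(theta/2)
theta = 22*pi/26 = 2.6583
theta/2 = 1.3291
cos(theta/2) = 0.2393
F = 0.0573

0.0573


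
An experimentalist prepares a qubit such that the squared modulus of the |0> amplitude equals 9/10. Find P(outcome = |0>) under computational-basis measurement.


|alpha|^2 = 9/10 = 0.9000
|beta|^2 = 1 - 9/10 = 1/10 = 0.1000
P(|0>) = |alpha|^2 = 0.9000

0.9000


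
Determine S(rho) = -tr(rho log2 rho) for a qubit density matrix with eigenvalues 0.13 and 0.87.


S = -p*log2(p) - (1-p)*log2(1-p)
p = 0.1300, 1-p = 0.8700
= -0.1300 * log2(0.1300) - 0.8700 * log2(0.8700)
= -(-0.3826) - (-0.1748)
= 0.5574

0.5574


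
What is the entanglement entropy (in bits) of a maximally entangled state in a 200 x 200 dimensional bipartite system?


For a maximally entangled state in d x d:
S = log2(d) = log2(200)
= 7.6439

7.6439


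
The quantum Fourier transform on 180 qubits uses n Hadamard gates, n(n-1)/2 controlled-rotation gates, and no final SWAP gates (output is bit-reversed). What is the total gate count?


Hadamard gates: 180
Controlled rotations: n*(n-1)/2 = 180*179/2 = 16110
SWAP gates: 0 (omitted)
Total = 180 + 16110
= 16290

16290


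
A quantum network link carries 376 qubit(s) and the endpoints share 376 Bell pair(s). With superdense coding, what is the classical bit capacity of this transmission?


Superdense coding allows 2 classical bits per shared entangled pair.
376 pair(s) -> 2 * 376 = 752 classical bits

752


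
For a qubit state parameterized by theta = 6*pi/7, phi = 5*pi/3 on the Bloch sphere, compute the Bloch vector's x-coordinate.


theta = 2.6928, phi = 5.2360
r_x = sin(theta)*cos(phi) = 0.4339 * 0.5000
r_x = 0.2169

0.2169


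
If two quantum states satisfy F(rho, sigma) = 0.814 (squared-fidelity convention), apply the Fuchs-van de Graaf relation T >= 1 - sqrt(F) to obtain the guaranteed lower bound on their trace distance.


Fuchs-van de Graaf (squared-fidelity convention): 1 - sqrt(F) <= T <= sqrt(1 - F).
Lower bound: T >= 1 - sqrt(F)
sqrt(F) = sqrt(0.814) = 0.9022
T >= 1 - 0.9022
T >= 0.0978

0.0978


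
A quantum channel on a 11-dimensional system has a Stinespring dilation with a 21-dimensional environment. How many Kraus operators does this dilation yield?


Tracing out the environment in an orthonormal basis {|i>_E} gives Kraus operators K_i = <i|_E U |0>_E.
Number of Kraus operators = dim(H_env) = d_env
= 21

21


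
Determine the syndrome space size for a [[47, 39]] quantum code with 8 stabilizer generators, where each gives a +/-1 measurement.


Each stabilizer generator gives a binary (+1 or -1) measurement outcome.
With 8 independent generators:
Total syndromes = 2^8
= 256

256


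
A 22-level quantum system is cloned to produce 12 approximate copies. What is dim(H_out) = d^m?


Output space = H^(tensor 12) where dim(H) = 22
dim = 22^12
= 484 (after 2 factors)
= 10648 (after 3 factors)
= 234256 (after 4 factors)
= 5153632 (after 5 factors)
= 113379904 (after 6 factors)
= 2494357888 (after 7 factors)
= 54875873536 (after 8 factors)
= 1207269217792 (after 9 factors)
= 26559922791424 (after 10 factors)
= 584318301411328 (after 11 factors)
= 12855002631049216 (after 12 factors)
= 12855002631049216

12855002631049216


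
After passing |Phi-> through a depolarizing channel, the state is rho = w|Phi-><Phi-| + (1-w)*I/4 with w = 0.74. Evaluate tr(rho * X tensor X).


|Phi-> = (|00> - |11>)/sqrt(2)
For the pure Bell state, <X_A X_B> = -1 (Bell-state Pauli correlator).
The maximally-mixed part I/4 has tr(I/4 * P tensor P) = 0 for any traceless Pauli P.
So <X_A X_B>_rho = w * (-1) + (1 - w) * 0
= 0.74 * (-1)
= -0.7400

-0.7400


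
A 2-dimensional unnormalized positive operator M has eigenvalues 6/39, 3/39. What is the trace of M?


tr(M) = sum of eigenvalues
= 6/39 + 3/39
= 9/39
= 0.2308

0.2308


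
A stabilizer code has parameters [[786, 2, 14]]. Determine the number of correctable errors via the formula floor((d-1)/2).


Code parameters: [[786, 2, 14]], distance d = 14.
Number of correctable errors = floor((d-1)/2)
= floor((14 - 1)/2)
= floor(13/2)
= 6

6


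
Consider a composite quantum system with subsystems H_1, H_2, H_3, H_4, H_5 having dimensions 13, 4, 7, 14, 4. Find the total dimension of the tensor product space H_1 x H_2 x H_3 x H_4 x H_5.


dim(H_1 x H_2 x H_3 x H_4 x H_5) = 13 * 4 * 7 * 14 * 4
= 52 * 7 * 14 * 4
= 364 * 14 * 4
= 5096 * 4
= 20384

20384


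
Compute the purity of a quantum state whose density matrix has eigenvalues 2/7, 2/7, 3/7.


tr(rho^2) = sum of eigenvalues squared
= (2/7)^2 + (2/7)^2 + (3/7)^2
= (4 + 4 + 9) / 49
= 17/49
= 0.3469

0.3469


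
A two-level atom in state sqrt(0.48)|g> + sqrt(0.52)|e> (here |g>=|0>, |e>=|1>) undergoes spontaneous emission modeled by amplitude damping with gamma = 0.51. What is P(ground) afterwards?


For amplitude damping with parameter gamma on state sqrt(a)|0> + sqrt(b)|1>:
alpha^2 = 0.48, beta^2 = 0.52
P(|0>) = alpha^2 + gamma * beta^2
= 0.48 + 0.51 * 0.52
= 0.48 + 0.2652
= 0.7452

0.7452


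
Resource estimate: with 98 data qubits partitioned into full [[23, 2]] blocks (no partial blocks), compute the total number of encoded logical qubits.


Each code block uses 23 physical qubits for 2 logical qubit(s).
Number of complete blocks = floor(98 / 23) = 4
Logical qubits = 4 * 2
= 8

8


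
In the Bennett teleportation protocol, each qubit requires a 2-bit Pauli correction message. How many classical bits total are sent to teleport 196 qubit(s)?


Quantum teleportation requires 2 classical bits per qubit teleported.
196 qubit(s) -> 2 * 196 = 392 classical bits

392


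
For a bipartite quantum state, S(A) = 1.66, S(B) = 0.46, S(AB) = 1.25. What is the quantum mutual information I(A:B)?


I(A:B) = S(A) + S(B) - S(AB)
= 1.66 + 0.46 - 1.25
= 0.8700

0.8700


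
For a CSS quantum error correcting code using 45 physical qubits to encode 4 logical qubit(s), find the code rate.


Code rate R = k/n
= 4/45
= 0.0889

0.0889


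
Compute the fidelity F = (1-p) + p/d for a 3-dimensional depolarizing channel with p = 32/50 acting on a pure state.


F = (1-p) + p/d
= (1 - 0.6400) + 0.6400/3
= 0.3600 + 0.2133
= 0.5733

0.5733


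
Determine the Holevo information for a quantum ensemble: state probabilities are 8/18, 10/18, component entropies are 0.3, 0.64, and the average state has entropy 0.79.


chi = S(rho) - sum_i p_i * S(rho_i)
Weighted entropy = 8/18 * 0.3 + 10/18 * 0.64
= 0.4889
chi = 0.79 - 0.4889
= 0.3011

0.3011


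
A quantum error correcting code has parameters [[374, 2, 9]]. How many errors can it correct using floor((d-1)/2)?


Code parameters: [[374, 2, 9]], distance d = 9.
Number of correctable errors = floor((d-1)/2)
= floor((9 - 1)/2)
= floor(8/2)
= 4

4


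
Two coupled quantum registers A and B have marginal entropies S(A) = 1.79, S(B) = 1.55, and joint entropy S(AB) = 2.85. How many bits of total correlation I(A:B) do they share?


I(A:B) = S(A) + S(B) - S(AB)
= 1.79 + 1.55 - 2.85
= 0.4900

0.4900


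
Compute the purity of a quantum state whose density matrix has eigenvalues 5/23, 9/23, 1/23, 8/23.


tr(rho^2) = sum of eigenvalues squared
= (5/23)^2 + (9/23)^2 + (1/23)^2 + (8/23)^2
= (25 + 81 + 1 + 64) / 529
= 171/529
= 0.3233

0.3233


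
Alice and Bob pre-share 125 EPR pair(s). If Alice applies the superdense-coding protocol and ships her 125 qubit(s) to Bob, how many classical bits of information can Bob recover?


Superdense coding allows 2 classical bits per shared entangled pair.
125 pair(s) -> 2 * 125 = 250 classical bits

250


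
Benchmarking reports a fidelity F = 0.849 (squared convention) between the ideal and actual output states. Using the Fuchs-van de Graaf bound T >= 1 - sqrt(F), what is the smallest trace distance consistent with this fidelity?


Fuchs-van de Graaf (squared-fidelity convention): 1 - sqrt(F) <= T <= sqrt(1 - F).
Lower bound: T >= 1 - sqrt(F)
sqrt(F) = sqrt(0.849) = 0.9214
T >= 1 - 0.9214
T >= 0.0786

0.0786


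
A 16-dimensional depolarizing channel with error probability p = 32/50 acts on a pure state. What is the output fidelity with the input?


F = (1-p) + p/d
= (1 - 0.6400) + 0.6400/16
= 0.3600 + 0.0400
= 0.4000

0.4000


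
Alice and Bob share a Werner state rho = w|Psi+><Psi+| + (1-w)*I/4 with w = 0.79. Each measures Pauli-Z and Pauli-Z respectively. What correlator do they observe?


|Psi+> = (|01> + |10>)/sqrt(2)
For the pure Bell state, <Z_A Z_B> = -1 (Bell-state Pauli correlator).
The maximally-mixed part I/4 has tr(I/4 * P tensor P) = 0 for any traceless Pauli P.
So <Z_A Z_B>_rho = w * (-1) + (1 - w) * 0
= 0.79 * (-1)
= -0.7900

-0.7900


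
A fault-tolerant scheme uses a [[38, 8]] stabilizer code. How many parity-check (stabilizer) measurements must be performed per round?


For an [[n,k]] stabilizer code:
Number of stabilizer generators = n - k
= 38 - 8
= 30

30


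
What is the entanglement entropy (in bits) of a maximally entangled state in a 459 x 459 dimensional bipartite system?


For a maximally entangled state in d x d:
S = log2(d) = log2(459)
= 8.8424

8.8424


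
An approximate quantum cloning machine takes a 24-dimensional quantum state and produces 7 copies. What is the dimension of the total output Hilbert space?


Output space = H^(tensor 7) where dim(H) = 24
dim = 24^7
= 576 (after 2 factors)
= 13824 (after 3 factors)
= 331776 (after 4 factors)
= 7962624 (after 5 factors)
= 191102976 (after 6 factors)
= 4586471424 (after 7 factors)
= 4586471424

4586471424


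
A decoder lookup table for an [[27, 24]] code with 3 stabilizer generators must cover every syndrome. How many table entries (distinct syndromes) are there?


Each stabilizer generator gives a binary (+1 or -1) measurement outcome.
With 3 independent generators:
Total syndromes = 2^3
= 8

8


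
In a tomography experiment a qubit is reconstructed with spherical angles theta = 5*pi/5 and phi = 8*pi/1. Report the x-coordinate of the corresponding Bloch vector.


theta = 3.1416, phi = 25.1327
r_x = sin(theta)*cos(phi) = 0.0000 * 1.0000
r_x = 0.0000

0.0000


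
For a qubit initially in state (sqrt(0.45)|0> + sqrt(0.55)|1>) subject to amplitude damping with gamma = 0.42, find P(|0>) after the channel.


For amplitude damping with parameter gamma on state sqrt(a)|0> + sqrt(b)|1>:
alpha^2 = 0.45, beta^2 = 0.55
P(|0>) = alpha^2 + gamma * beta^2
= 0.45 + 0.42 * 0.55
= 0.45 + 0.2310
= 0.6810

0.6810


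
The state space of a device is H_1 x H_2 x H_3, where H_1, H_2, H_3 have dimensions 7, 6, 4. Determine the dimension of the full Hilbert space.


dim(H_1 x H_2 x H_3) = 7 * 6 * 4
= 42 * 4
= 168

168


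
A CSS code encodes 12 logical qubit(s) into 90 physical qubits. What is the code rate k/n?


Code rate R = k/n
= 12/90
= 0.1333

0.1333


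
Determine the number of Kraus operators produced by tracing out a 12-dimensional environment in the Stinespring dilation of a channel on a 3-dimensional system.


Tracing out the environment in an orthonormal basis {|i>_E} gives Kraus operators K_i = <i|_E U |0>_E.
Number of Kraus operators = dim(H_env) = d_env
= 12

12


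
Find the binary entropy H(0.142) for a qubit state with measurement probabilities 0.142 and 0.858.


S = -p*log2(p) - (1-p)*log2(1-p)
p = 0.1420, 1-p = 0.8580
= -0.1420 * log2(0.1420) - 0.8580 * log2(0.8580)
= -(-0.3999) - (-0.1896)
= 0.5895

0.5895


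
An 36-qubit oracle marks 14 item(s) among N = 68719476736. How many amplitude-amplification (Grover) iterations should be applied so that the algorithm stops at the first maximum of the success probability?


After j Grover iterations the success probability is P(j) = sin^2((2j+1)*theta), where sin(theta) = sqrt(k/N).
N = 2^36 = 68719476736, k = 14
sin(theta) = sqrt(k/N) = 1.42732902e-05
theta = arcsin(sqrt(k/N)) = 1.42732902e-05 rad
P(j) reaches its first maximum when (2j+1)*theta is as close as possible to pi/2, i.e. j = round(pi/(4*theta) - 1/2).
pi/(4*theta) - 1/2 = 55025.2265
(For comparison, the common estimate pi/4 * sqrt(N/k) = 55025.7265; the exact maximiser is used here.)
Optimal iterations = 55025

55025


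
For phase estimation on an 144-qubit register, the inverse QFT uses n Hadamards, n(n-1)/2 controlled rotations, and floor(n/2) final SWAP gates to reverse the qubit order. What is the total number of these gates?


Hadamard gates: 144
Controlled rotations: n*(n-1)/2 = 144*143/2 = 10296
SWAP gates: floor(n/2) = floor(144/2) = 72
Total = 144 + 10296 + 72
= 10512

10512


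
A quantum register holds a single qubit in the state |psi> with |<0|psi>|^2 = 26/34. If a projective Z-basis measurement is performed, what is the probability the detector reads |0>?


|alpha|^2 = 26/34 = 0.7647
|beta|^2 = 1 - 26/34 = 8/34 = 0.2353
P(|0>) = |alpha|^2 = 0.7647

0.7647


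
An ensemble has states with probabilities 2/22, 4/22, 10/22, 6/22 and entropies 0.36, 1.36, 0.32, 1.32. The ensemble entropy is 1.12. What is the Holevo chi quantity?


chi = S(rho) - sum_i p_i * S(rho_i)
Weighted entropy = 2/22 * 0.36 + 4/22 * 1.36 + 10/22 * 0.32 + 6/22 * 1.32
= 0.7855
chi = 1.12 - 0.7855
= 0.3345

0.3345


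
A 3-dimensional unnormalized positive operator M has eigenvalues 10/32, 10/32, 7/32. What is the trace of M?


tr(M) = sum of eigenvalues
= 10/32 + 10/32 + 7/32
= 27/32
= 0.8438

0.8438
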